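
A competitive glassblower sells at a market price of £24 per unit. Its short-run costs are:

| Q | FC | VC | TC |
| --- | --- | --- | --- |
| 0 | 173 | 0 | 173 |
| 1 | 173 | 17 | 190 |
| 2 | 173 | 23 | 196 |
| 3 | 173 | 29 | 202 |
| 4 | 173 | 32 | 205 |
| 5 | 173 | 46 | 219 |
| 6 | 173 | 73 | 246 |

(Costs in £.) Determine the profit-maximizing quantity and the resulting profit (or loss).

Tabulate TR − TC: Q=0: -173; Q=1: -166; Q=2: -148; Q=3: -130; Q=4: -109; Q=5: -99; Q=6: -102.
Profit is maximized at Q = 5. AVC there is 46/5 = £9.20 ≤ P, so producing beats shutting down (which would give -£173).

Q = 5; profit = -£99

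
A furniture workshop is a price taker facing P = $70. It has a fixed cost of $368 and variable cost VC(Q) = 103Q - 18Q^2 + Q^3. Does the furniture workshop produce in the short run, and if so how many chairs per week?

Produce at Q = 11

From TC, MC = TC'(Q) = 103 - 36Q + 3Q^2 and AVC = VC/Q = 103 - 18Q + Q^2.
AVC is minimized where dAVC/dQ = -18 + 2Q = 0, at Q = 9; min AVC = 103 - 18·9 + 9^2 = $22.
Because $70 ≥ $22, revenue can cover variable cost; the firm operates.
Set P = MC: 70 = 103 - 36Q + 3Q^2 → 33 - 36Q + 3Q^2 = 0. The roots are Q = 1 and Q = 11; the profit-maximizing output is on the rising part of MC, so Q* = 11.
Check: AVC at Q = 11 is $26 ≤ P, so revenue covers variable cost.
Profit = P·Q − TC = 70·11 − 654 = $116.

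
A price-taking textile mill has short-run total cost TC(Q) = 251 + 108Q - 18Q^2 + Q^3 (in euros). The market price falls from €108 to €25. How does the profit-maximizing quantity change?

MC = 108 - 36Q + 3Q^2; the shutdown threshold is min AVC = €27 (at Q = 9).
At P = €108 ≥ min AVC, set P = MC on the rising branch: Q = 12.
At P = €25 < min AVC = €27, price no longer covers variable cost at any output, so the firm shuts down: Q = 0.

Output falls from 12 to 0 (the firm shuts down)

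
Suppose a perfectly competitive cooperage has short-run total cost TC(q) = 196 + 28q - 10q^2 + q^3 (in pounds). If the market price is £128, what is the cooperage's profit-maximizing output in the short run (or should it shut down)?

Strip out fixed cost: VC = 28q - 10q^2 + q^3. Then AVC = 28 - 10q + q^2 and MC = 28 - 20q + 3q^2.
AVC is minimized where dAVC/dq = -10 + 2q = 0, at q = 5; min AVC = 28 - 10·5 + 5^2 = £3.
Because £128 ≥ £3, revenue can cover variable cost; the firm operates.
P = MC gives -100 - 20q + 3q^2 = 0, with roots -10/3 and 10. Take the larger (rising MC): q* = 10.
Check: AVC at q = 10 is £28 ≤ P, so revenue covers variable cost.
Profit = P·q − TC = 128·10 − 476 = £804.

Produce at q = 10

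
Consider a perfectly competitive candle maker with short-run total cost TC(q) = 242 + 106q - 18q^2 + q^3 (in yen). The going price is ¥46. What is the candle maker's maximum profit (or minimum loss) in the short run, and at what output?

AVC = 106 - 18q + q^2 has its minimum ¥25 at q = 9; price ¥46 clears that bar, so the firm operates.
With MC = 106 - 36q + 3q^2, P = MC on the upward-sloping part at q* = 10.
TR = 46·10 = 460. TC = 242 + 260 = 502. Profit = 460 − 502 = -¥42.
Shutting down would mean losing the fixed cost of ¥242, so operating at a loss of ¥42 is better by ¥200.

Profit = -¥42 at q = 10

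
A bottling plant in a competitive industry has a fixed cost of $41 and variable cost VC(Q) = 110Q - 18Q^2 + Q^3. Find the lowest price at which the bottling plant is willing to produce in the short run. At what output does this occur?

Short-run supply begins at min AVC. From VC = 110Q - 18Q^2 + Q^3, AVC = 110 - 18Q + Q^2.
At the minimum of AVC, MC = AVC. MC = 110 - 36Q + 3Q^2; setting MC = AVC gives 2Q^2 - 18Q = 0, so Q = 9. min AVC = 29.
So the shutdown price is $29.

$29 per unit, at Q = 9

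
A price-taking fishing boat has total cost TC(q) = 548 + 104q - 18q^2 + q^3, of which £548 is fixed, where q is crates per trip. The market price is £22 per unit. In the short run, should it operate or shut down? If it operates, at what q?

Shut down

From TC, MC = TC'(q) = 104 - 36q + 3q^2 and AVC = VC/q = 104 - 18q + q^2.
AVC hits its minimum where MC = AVC, at q = 9, giving min AVC = 104 - 18·9 + 9^2 = £23.
With P < min AVC (£22 < £23), every unit sold adds to the loss.
Best response: produce nothing and absorb the £548 fixed cost.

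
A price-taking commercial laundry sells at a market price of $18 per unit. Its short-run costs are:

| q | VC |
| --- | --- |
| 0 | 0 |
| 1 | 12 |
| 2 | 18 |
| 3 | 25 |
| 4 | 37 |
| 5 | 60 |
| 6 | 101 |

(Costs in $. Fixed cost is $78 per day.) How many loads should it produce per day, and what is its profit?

q = 4; profit = -$43

Compute π = P·q − TC at each output: q=0: -78; q=1: -72; q=2: -60; q=3: -49; q=4: -43; q=5: -48; q=6: -71.
Profit is maximized at q = 4. AVC there is 37/4 = $9.25 ≤ P, so producing beats shutting down (which would give -$78).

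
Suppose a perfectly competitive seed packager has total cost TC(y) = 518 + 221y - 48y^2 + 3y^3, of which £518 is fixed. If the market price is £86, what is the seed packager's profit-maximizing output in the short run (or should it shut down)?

Strip out fixed cost: VC = 221y - 48y^2 + 3y^3. Then AVC = 221 - 48y + 3y^2 and MC = 221 - 96y + 9y^2.
AVC is minimized where dAVC/dy = -48 + 6y = 0, at y = 8; min AVC = 221 - 48·8 + 3·8^2 = £29.
Since P = £86 ≥ min AVC = £29, price covers variable cost and the firm should produce.
Set P = MC: 86 = 221 - 96y + 9y^2 → 135 - 96y + 9y^2 = 0. The roots are y = 5/3 and y = 9; the profit-maximizing output is on the rising part of MC, so y* = 9.
Check: AVC at y = 9 is £32 ≤ P, so revenue covers variable cost.
Profit = P·y − TC = 86·9 − 806 = -£32, a loss, but smaller than the £518 fixed cost the firm would lose by shutting down.

Produce at y = 9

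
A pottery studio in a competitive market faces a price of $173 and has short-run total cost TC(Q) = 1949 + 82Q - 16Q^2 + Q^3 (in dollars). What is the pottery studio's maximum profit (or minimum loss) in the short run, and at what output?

Profit = -$259 at Q = 13

AVC = 82 - 16Q + Q^2; min AVC = $18 at Q = 8. Since P = $173 ≥ min AVC, the firm produces.
With MC = 82 - 32Q + 3Q^2, P = MC on the upward-sloping part at Q* = 13.
TR = 173·13 = 2249. TC = 1949 + 559 = 2508. Profit = 2249 − 2508 = -$259.
That loss of $259 beats the $1949 the firm would lose by shutting down; producing recovers $1690 of fixed cost.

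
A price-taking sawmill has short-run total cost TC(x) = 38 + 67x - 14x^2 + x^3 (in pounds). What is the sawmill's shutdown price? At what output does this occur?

The shutdown price is the minimum of AVC. VC = 67x - 14x^2 + x^3, so AVC = 67 - 14x + x^2.
At the minimum of AVC, MC = AVC. MC = 67 - 28x + 3x^2; setting MC = AVC gives 2x^2 - 14x = 0, so x = 7. min AVC = 18.
For P < £18 the firm produces nothing.

£18 per unit, at x = 7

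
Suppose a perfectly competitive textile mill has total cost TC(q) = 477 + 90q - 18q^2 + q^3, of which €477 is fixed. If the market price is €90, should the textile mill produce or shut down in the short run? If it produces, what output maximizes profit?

Produce at q = 12

Variable cost is VC = 90q - 18q^2 + q^3, so AVC = VC/q = 90 - 18q + q^2 and MC = dTC/dq = 90 - 36q + 3q^2.
AVC hits its minimum where MC = AVC, at q = 9, giving min AVC = 90 - 18·9 + 9^2 = €9.
P = €90 exceeds min AVC = €9, so the firm stays open.
Set P = MC: 90 = 90 - 36q + 3q^2 → -36q + 3q^2 = 0. The roots are q = 0 and q = 12; the profit-maximizing output is on the rising part of MC, so q* = 12.
Check: AVC at q = 12 is €18 ≤ P, so revenue covers variable cost.
Profit = P·q − TC = 90·12 − 693 = €387.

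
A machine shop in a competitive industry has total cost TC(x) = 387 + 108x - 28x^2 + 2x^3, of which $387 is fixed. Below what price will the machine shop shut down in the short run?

The firm shuts down when price falls below the minimum of average variable cost. AVC = VC/x = 108 - 28x + 2x^2.
At the minimum of AVC, MC = AVC. MC = 108 - 56x + 6x^2; setting MC = AVC gives 4x^2 - 28x = 0, so x = 7. min AVC = 10.
The firm shuts down for any P below $10.

$10 per unit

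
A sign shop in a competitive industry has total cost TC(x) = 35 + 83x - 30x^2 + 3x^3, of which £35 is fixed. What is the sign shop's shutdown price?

Short-run supply begins at min AVC. From VC = 83x - 30x^2 + 3x^3, AVC = 83 - 30x + 3x^2.
dAVC/dx = -30 + 6x = 0 gives x = 5. min AVC = 83 - 30·5 + 3·5^2 = 8.
So the shutdown price is £8.

£8 per unit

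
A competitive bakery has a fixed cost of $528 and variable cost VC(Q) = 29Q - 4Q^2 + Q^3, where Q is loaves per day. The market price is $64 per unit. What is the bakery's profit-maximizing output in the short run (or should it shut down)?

Variable cost is VC = 29Q - 4Q^2 + Q^3, so AVC = VC/Q = 29 - 4Q + Q^2 and MC = dTC/dQ = 29 - 8Q + 3Q^2.
AVC hits its minimum where MC = AVC, at Q = 2, giving min AVC = 29 - 4·2 + 2^2 = $25.
P = $64 exceeds min AVC = $25, so the firm stays open.
Set P = MC: 64 = 29 - 8Q + 3Q^2 → -35 - 8Q + 3Q^2 = 0. The roots are Q = -7/3 and Q = 5; the profit-maximizing output is on the rising part of MC, so Q* = 5.
Check: AVC at Q = 5 is $34 ≤ P, so revenue covers variable cost.
Profit = P·Q − TC = 64·5 − 698 = -$378, a loss, but smaller than the $528 fixed cost the firm would lose by shutting down.

Produce at Q = 5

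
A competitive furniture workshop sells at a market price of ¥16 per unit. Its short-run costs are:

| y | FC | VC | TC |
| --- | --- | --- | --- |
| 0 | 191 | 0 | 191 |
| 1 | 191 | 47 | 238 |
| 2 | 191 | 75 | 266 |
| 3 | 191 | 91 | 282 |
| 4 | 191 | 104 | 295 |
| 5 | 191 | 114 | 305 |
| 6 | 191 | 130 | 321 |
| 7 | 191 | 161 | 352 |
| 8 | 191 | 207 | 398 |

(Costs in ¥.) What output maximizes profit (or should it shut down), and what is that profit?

Profit at each row (π = 16y − TC): y=0: -191; y=1: -222; y=2: -234; y=3: -234; y=4: -231; y=5: -225; y=6: -225; y=7: -240; y=8: -270.
Profit is highest at y = 0. Equivalently, the lowest AVC in the table is 130/6 ≈ ¥21.67 at y = 6, and P = ¥16 falls below it — price never covers variable cost, so the firm shuts down and loses only its fixed cost.

y = 0 (shut down); profit = -¥191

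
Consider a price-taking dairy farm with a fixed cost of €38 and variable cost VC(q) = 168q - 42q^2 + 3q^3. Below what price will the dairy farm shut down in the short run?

€21 per unit

The firm shuts down when price falls below the minimum of average variable cost. AVC = VC/q = 168 - 42q + 3q^2.
At the minimum of AVC, MC = AVC. MC = 168 - 84q + 9q^2; setting MC = AVC gives 6q^2 - 42q = 0, so q = 7. min AVC = 21.
For P < €21 the firm produces nothing.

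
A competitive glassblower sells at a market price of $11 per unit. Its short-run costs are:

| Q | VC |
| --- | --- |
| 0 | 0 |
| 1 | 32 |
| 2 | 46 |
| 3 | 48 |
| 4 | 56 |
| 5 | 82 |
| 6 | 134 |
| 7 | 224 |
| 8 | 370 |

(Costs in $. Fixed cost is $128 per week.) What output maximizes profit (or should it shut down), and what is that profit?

Q = 0 (shut down); profit = -$128

Tabulate TR − TC: Q=0: -128; Q=1: -149; Q=2: -152; Q=3: -143; Q=4: -140; Q=5: -155; Q=6: -196; Q=7: -275; Q=8: -410.
Profit is highest at Q = 0. Equivalently, the lowest AVC in the table is 56/4 ≈ $14 at Q = 4, and P = $11 falls below it — price never covers variable cost, so the firm shuts down and loses only its fixed cost.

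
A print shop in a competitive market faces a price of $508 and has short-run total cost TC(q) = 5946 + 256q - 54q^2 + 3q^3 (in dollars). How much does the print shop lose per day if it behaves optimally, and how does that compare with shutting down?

Profit = -$66 at q = 14

AVC = 256 - 54q + 3q^2; min AVC = $13 at q = 9. Since P = $508 ≥ min AVC, the firm produces.
MC = 256 - 108q + 9q^2. Setting P = MC and taking the root on the rising branch gives q* = 14.
TR = 508·14 = 7112. TC = 5946 + 1232 = 7178. Profit = 7112 − 7178 = -$66.
By producing, the firm covers all variable cost plus $5880 of fixed cost; shutting down would lose the full $5946.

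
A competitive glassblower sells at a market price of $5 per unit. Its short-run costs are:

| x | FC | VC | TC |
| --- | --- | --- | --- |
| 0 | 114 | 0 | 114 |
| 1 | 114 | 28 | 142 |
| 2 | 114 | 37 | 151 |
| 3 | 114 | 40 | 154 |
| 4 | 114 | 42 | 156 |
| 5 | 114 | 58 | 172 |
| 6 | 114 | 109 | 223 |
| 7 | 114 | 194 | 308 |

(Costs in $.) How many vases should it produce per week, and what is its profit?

x = 0 (shut down); profit = -$114

Profit at each row (π = 5x − TC): x=0: -114; x=1: -137; x=2: -141; x=3: -139; x=4: -136; x=5: -147; x=6: -193; x=7: -273.
Profit is highest at x = 0. Equivalently, the lowest AVC in the table is 42/4 ≈ $10.50 at x = 4, and P = $5 falls below it — price never covers variable cost, so the firm shuts down and loses only its fixed cost.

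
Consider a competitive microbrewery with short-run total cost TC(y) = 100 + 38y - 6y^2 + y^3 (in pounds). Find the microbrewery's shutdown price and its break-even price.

AVC = 38 - 6y + y^2; minimized at y = 3, giving min AVC = £29. That is the shutdown price.
ATC = 100/y + 38 - 6y + y^2. Setting dATC/dy = −100/y^2 − 6 + 2y = 0 gives y = 5 (since 2·5^3 − 6·5^2 = 100).
min ATC = 100/5 + 38 − 6·5 + 5^2 = £53. That is the break-even price.
For £29 ≤ P < £53 the firm produces at a loss; below £29 it shuts down.

Shutdown price = £29; break-even price = £53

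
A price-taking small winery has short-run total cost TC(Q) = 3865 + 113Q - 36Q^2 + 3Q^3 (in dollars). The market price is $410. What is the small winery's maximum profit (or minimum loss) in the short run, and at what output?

AVC = 113 - 36Q + 3Q^2; min AVC = $5 at Q = 6. Since P = $410 ≥ min AVC, the firm produces.
With MC = 113 - 72Q + 9Q^2, P = MC on the upward-sloping part at Q* = 11.
TR = 410·11 = 4510. TC = 3865 + 880 = 4745. Profit = 4510 − 4745 = -$235.
By producing, the firm covers all variable cost plus $3630 of fixed cost; shutting down would lose the full $3865.

Profit = -$235 at Q = 11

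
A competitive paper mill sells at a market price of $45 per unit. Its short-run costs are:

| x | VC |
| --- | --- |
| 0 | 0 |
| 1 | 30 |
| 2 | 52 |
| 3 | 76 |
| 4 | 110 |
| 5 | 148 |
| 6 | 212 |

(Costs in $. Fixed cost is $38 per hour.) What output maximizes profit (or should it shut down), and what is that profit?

Compute π = P·x − TC at each output: x=0: -38; x=1: -23; x=2: 0; x=3: 21; x=4: 32; x=5: 39; x=6: 20.
Profit is maximized at x = 5. AVC there is 148/5 = $29.60 ≤ P, so producing beats shutting down (which would give -$38).

x = 5; profit = $39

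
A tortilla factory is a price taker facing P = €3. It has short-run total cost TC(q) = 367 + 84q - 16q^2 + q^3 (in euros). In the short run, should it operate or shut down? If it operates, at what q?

Shut down

Variable cost is VC = 84q - 16q^2 + q^3, so AVC = VC/q = 84 - 16q + q^2 and MC = dTC/dq = 84 - 32q + 3q^2.
The AVC parabola has its vertex at q = 16/2 = 8, where AVC = 84 - 16·8 + 8^2 = €20.
Since P = €3 < min AVC = €20, price fails to cover variable cost at any output.
Best response: produce nothing and absorb the €367 fixed cost.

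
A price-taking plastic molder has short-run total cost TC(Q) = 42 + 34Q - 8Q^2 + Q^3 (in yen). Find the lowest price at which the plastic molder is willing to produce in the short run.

¥18 per unit

The firm shuts down when price falls below the minimum of average variable cost. AVC = VC/Q = 34 - 8Q + Q^2.
dAVC/dQ = -8 + 2Q = 0 gives Q = 4. min AVC = 34 - 8·4 + 4^2 = 18.
The firm shuts down for any P below ¥18.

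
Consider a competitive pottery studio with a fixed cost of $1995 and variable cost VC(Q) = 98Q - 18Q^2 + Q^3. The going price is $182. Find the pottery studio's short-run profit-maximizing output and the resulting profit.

Profit = -$35 at Q = 14

AVC = 98 - 18Q + Q^2 has its minimum $17 at Q = 9; price $182 clears that bar, so the firm operates.
With MC = 98 - 36Q + 3Q^2, P = MC on the upward-sloping part at Q* = 14.
TR = 182·14 = 2548. TC = 1995 + 588 = 2583. Profit = 2548 − 2583 = -$35.
That loss of $35 beats the $1995 the firm would lose by shutting down; producing recovers $1960 of fixed cost.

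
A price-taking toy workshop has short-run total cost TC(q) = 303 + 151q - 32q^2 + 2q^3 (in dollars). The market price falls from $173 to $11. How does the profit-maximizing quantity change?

Output falls from 11 to 0 (the firm shuts down)

MC = 151 - 64q + 6q^2; the shutdown threshold is min AVC = $23 (at q = 8).
With P = $173 above the shutdown price, P = MC gives q = 11.
At P = $11 < min AVC = $23, price no longer covers variable cost at any output, so the firm shuts down: q = 0.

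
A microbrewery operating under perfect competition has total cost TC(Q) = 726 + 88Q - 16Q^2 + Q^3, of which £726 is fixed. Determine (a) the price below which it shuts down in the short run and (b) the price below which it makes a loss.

Shutdown price = £24; break-even price = £99

Shutdown price = min AVC. AVC = 88 - 16Q + Q^2, with vertex at Q = 8 and minimum £24.
ATC = 726/Q + 88 - 16Q + Q^2. Setting dATC/dQ = −726/Q^2 − 16 + 2Q = 0 gives Q = 11 (since 2·11^3 − 16·11^2 = 726).
min ATC = 726/11 + 88 − 16·11 + 11^2 = £99. That is the break-even price.
Between these two prices the firm operates at a loss; above £99 it earns a profit.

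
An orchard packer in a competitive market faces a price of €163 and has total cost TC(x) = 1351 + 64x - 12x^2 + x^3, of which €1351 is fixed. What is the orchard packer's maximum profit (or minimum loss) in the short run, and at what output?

Profit = -€141 at x = 11

AVC = 64 - 12x + x^2; min AVC = €28 at x = 6. Since P = €163 ≥ min AVC, the firm produces.
With MC = 64 - 24x + 3x^2, P = MC on the upward-sloping part at x* = 11.
TR = 163·11 = 1793. TC = 1351 + 583 = 1934. Profit = 1793 − 1934 = -€141.
That loss of €141 beats the €1351 the firm would lose by shutting down; producing recovers €1210 of fixed cost.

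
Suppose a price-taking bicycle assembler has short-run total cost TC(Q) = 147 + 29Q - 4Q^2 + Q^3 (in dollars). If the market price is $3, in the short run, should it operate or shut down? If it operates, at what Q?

Shut down

From TC, MC = TC'(Q) = 29 - 8Q + 3Q^2 and AVC = VC/Q = 29 - 4Q + Q^2.
AVC hits its minimum where MC = AVC, at Q = 2, giving min AVC = 29 - 4·2 + 2^2 = $25.
Since P = $3 < min AVC = $25, price fails to cover variable cost at any output.
The firm minimizes its loss by shutting down and losing only its fixed cost of $147.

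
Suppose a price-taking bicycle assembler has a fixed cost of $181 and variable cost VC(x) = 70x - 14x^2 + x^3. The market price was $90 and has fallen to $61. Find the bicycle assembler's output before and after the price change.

Output falls from 10 to 9

AVC = 70 - 14x + x^2, minimized at x = 7 where min AVC = $21. MC = 70 - 28x + 3x^2.
With P = $90 above the shutdown price, P = MC gives x = 10.
At P = $61 ≥ min AVC, set P = MC: x = 9. The firm stays open but cuts output.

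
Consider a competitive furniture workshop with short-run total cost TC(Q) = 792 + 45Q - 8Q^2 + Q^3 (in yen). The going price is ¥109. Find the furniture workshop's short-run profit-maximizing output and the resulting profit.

AVC = 45 - 8Q + Q^2; min AVC = ¥29 at Q = 4. Since P = ¥109 ≥ min AVC, the firm produces.
MC = 45 - 16Q + 3Q^2. Setting P = MC and taking the root on the rising branch gives Q* = 8.
TR = 109·8 = 872. TC = 792 + 360 = 1152. Profit = 872 − 1152 = -¥280.
Shutting down would mean losing the fixed cost of ¥792, so operating at a loss of ¥280 is better by ¥512.

Profit = -¥280 at Q = 8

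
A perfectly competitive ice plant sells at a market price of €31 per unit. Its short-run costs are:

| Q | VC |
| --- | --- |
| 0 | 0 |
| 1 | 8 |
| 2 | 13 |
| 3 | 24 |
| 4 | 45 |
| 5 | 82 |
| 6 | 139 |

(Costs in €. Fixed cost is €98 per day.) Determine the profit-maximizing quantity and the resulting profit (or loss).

Compute π = P·Q − TC at each output: Q=0: -98; Q=1: -75; Q=2: -49; Q=3: -29; Q=4: -19; Q=5: -25; Q=6: -51.
Profit is maximized at Q = 4. AVC there is 45/4 = €11.25 ≤ P, so producing beats shutting down (which would give -€98).

Q = 4; profit = -€19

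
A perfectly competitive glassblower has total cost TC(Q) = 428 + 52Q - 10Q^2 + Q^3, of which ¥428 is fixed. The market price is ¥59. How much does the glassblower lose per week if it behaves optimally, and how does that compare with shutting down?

AVC = 52 - 10Q + Q^2; min AVC = ¥27 at Q = 5. Since P = ¥59 ≥ min AVC, the firm produces.
MC = 52 - 20Q + 3Q^2. Setting P = MC and taking the root on the rising branch gives Q* = 7.
TR = 59·7 = 413. TC = 428 + 217 = 645. Profit = 413 − 645 = -¥232.
Shutting down would mean losing the fixed cost of ¥428, so operating at a loss of ¥232 is better by ¥196.

Profit = -¥232 at Q = 7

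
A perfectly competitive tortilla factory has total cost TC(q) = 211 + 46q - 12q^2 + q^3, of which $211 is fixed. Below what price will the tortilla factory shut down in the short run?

The shutdown price is the minimum of AVC. VC = 46q - 12q^2 + q^3, so AVC = 46 - 12q + q^2.
At the minimum of AVC, MC = AVC. MC = 46 - 24q + 3q^2; setting MC = AVC gives 2q^2 - 12q = 0, so q = 6. min AVC = 10.
For P < $10 the firm produces nothing.

$10 per unit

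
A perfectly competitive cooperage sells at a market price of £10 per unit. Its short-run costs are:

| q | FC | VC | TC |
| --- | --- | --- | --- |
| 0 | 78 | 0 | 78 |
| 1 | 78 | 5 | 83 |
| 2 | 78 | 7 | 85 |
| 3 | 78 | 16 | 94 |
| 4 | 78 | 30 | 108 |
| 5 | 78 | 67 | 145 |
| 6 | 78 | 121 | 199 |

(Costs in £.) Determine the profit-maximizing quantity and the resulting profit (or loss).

q = 3; profit = -£64

Compute π = P·q − TC at each output: q=0: -78; q=1: -73; q=2: -65; q=3: -64; q=4: -68; q=5: -95; q=6: -139.
Profit is maximized at q = 3. AVC there is 16/3 = £5.33 ≤ P, so producing beats shutting down (which would give -£78).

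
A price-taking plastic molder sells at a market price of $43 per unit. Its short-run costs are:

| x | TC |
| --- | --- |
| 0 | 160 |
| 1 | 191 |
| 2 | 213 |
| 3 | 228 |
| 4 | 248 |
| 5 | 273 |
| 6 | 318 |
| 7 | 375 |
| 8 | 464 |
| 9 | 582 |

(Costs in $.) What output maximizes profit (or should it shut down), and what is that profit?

x = 5; profit = -$58

Compute π = P·x − TC at each output: x=0: -160; x=1: -148; x=2: -127; x=3: -99; x=4: -76; x=5: -58; x=6: -60; x=7: -74; x=8: -120; x=9: -195.
Profit is maximized at x = 5. AVC there is 113/5 = $22.60 ≤ P, so producing beats shutting down (which would give -$160).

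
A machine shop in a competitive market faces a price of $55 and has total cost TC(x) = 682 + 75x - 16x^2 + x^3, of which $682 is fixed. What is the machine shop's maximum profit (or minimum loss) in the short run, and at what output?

Profit = -$282 at x = 10

AVC = 75 - 16x + x^2 has its minimum $11 at x = 8; price $55 clears that bar, so the firm operates.
With MC = 75 - 32x + 3x^2, P = MC on the upward-sloping part at x* = 10.
TR = 55·10 = 550. TC = 682 + 150 = 832. Profit = 550 − 832 = -$282.
Shutting down would mean losing the fixed cost of $682, so operating at a loss of $282 is better by $400.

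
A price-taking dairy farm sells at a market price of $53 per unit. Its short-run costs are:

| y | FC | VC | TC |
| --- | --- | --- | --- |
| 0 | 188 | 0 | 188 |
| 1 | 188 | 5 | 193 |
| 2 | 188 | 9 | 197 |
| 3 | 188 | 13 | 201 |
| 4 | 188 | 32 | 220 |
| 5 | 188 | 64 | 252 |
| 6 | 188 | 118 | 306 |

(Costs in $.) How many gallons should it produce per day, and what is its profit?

y = 5; profit = $13

Profit at each row (π = 53y − TC): y=0: -188; y=1: -140; y=2: -91; y=3: -42; y=4: -8; y=5: 13; y=6: 12.
Profit is maximized at y = 5. AVC there is 64/5 = $12.80 ≤ P, so producing beats shutting down (which would give -$188).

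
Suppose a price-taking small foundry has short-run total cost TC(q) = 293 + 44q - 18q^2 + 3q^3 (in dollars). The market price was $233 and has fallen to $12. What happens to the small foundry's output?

MC = 44 - 36q + 9q^2; the shutdown threshold is min AVC = $17 (at q = 3).
With P = $233 above the shutdown price, P = MC gives q = 7.
At P = $12 < min AVC = $17, price no longer covers variable cost at any output, so the firm shuts down: q = 0.

Output falls from 7 to 0 (the firm shuts down)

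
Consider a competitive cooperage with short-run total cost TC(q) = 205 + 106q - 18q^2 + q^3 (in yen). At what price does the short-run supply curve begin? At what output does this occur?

¥25 per unit, at q = 9

Short-run supply begins at min AVC. From VC = 106q - 18q^2 + q^3, AVC = 106 - 18q + q^2.
At the minimum of AVC, MC = AVC. MC = 106 - 36q + 3q^2; setting MC = AVC gives 2q^2 - 18q = 0, so q = 9. min AVC = 25.
The firm shuts down for any P below ¥25.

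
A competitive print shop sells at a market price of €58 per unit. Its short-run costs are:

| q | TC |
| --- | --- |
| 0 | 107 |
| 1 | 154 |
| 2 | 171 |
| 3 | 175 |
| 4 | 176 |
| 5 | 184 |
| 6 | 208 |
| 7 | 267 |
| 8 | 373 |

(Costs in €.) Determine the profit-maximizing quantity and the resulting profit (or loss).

Compute π = P·q − TC at each output: q=0: -107; q=1: -96; q=2: -55; q=3: -1; q=4: 56; q=5: 106; q=6: 140; q=7: 139; q=8: 91.
Profit is maximized at q = 6. AVC there is 101/6 = €16.83 ≤ P, so producing beats shutting down (which would give -€107).

q = 6; profit = €140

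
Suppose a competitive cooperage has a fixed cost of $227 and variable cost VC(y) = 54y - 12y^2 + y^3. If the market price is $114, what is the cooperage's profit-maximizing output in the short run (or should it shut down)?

Produce at y = 10

Variable cost is VC = 54y - 12y^2 + y^3, so AVC = VC/y = 54 - 12y + y^2 and MC = dTC/dy = 54 - 24y + 3y^2.
AVC hits its minimum where MC = AVC, at y = 6, giving min AVC = 54 - 12·6 + 6^2 = $18.
Since P = $114 ≥ min AVC = $18, price covers variable cost and the firm should produce.
Solving P = MC: -60 - 24y + 3y^2 = 0 ⇒ y = -2 or 10. On the upward-sloping branch, y* = 10.
Check: AVC at y = 10 is $34 ≤ P, so revenue covers variable cost.
Profit = P·y − TC = 114·10 − 567 = $573.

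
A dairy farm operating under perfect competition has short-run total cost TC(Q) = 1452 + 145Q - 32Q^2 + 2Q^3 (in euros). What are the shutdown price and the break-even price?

Shutdown price = €17; break-even price = €167

Shutdown price = min AVC. AVC = 145 - 32Q + 2Q^2, with vertex at Q = 8 and minimum €17.
ATC = 1452/Q + 145 - 32Q + 2Q^2. Setting dATC/dQ = −1452/Q^2 − 32 + 4Q = 0 gives Q = 11 (since 4·11^3 − 32·11^2 = 1452).
min ATC = 1452/11 + 145 − 32·11 + 2·11^2 = €167. That is the break-even price.
For €17 ≤ P < €167 the firm produces at a loss; below €17 it shuts down.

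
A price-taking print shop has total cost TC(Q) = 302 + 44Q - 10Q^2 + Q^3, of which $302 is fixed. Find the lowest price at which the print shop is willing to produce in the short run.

Short-run supply begins at min AVC. From VC = 44Q - 10Q^2 + Q^3, AVC = 44 - 10Q + Q^2.
At the minimum of AVC, MC = AVC. MC = 44 - 20Q + 3Q^2; setting MC = AVC gives 2Q^2 - 10Q = 0, so Q = 5. min AVC = 19.
For P < $19 the firm produces nothing.

$19 per unit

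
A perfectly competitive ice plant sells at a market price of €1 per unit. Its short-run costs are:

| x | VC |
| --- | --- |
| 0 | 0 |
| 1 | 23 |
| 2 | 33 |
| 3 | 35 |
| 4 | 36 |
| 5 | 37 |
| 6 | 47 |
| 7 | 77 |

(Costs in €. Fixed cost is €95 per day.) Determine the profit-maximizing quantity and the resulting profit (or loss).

x = 0 (shut down); profit = -€95

Tabulate TR − TC: x=0: -95; x=1: -117; x=2: -126; x=3: -127; x=4: -127; x=5: -127; x=6: -136; x=7: -165.
Profit is highest at x = 0. Equivalently, the lowest AVC in the table is 37/5 ≈ €7.40 at x = 5, and P = €1 falls below it — price never covers variable cost, so the firm shuts down and loses only its fixed cost.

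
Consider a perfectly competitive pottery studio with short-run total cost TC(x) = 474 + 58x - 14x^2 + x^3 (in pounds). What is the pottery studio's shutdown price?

Short-run supply begins at min AVC. From VC = 58x - 14x^2 + x^3, AVC = 58 - 14x + x^2.
dAVC/dx = -14 + 2x = 0 gives x = 7. min AVC = 58 - 14·7 + 7^2 = 9.
For P < £9 the firm produces nothing.

£9 per unit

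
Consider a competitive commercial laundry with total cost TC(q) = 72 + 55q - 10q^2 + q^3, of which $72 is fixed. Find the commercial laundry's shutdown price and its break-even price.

Shutdown price = min AVC. AVC = 55 - 10q + q^2, with vertex at q = 5 and minimum $30.
ATC = 72/q + 55 - 10q + q^2. Setting dATC/dq = −72/q^2 − 10 + 2q = 0 gives q = 6 (since 2·6^3 − 10·6^2 = 72).
min ATC = 72/6 + 55 − 10·6 + 6^2 = $43. That is the break-even price.
For $30 ≤ P < $43 the firm produces at a loss; below $30 it shuts down.

Shutdown price = $30; break-even price = $43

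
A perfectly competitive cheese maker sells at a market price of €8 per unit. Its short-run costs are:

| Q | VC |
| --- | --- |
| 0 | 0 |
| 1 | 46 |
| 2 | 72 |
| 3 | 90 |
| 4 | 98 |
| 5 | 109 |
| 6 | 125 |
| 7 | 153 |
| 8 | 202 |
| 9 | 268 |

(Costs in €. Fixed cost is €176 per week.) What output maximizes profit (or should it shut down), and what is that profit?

Q = 0 (shut down); profit = -€176

Tabulate TR − TC: Q=0: -176; Q=1: -214; Q=2: -232; Q=3: -242; Q=4: -242; Q=5: -245; Q=6: -253; Q=7: -273; Q=8: -314; Q=9: -372.
Profit is highest at Q = 0. Equivalently, the lowest AVC in the table is 125/6 ≈ €20.83 at Q = 6, and P = €8 falls below it — price never covers variable cost, so the firm shuts down and loses only its fixed cost.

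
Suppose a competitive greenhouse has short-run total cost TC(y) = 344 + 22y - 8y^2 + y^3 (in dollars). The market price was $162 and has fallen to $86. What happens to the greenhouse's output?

Output falls from 10 to 8

MC = 22 - 16y + 3y^2; the shutdown threshold is min AVC = $6 (at y = 4).
At P = $162 ≥ min AVC, set P = MC on the rising branch: y = 10.
At P = $86 ≥ min AVC, set P = MC: y = 8. The firm stays open but cuts output.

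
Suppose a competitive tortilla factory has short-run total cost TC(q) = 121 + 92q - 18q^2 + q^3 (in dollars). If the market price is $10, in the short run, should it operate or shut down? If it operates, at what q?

Strip out fixed cost: VC = 92q - 18q^2 + q^3. Then AVC = 92 - 18q + q^2 and MC = 92 - 36q + 3q^2.
AVC hits its minimum where MC = AVC, at q = 9, giving min AVC = 92 - 18·9 + 9^2 = $11.
With P < min AVC ($10 < $11), every unit sold adds to the loss.
The firm minimizes its loss by shutting down and losing only its fixed cost of $121.

Shut down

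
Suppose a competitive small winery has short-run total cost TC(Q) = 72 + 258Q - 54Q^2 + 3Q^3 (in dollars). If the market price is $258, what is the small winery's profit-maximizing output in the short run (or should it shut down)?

From TC, MC = TC'(Q) = 258 - 108Q + 9Q^2 and AVC = VC/Q = 258 - 54Q + 3Q^2.
AVC hits its minimum where MC = AVC, at Q = 9, giving min AVC = 258 - 54·9 + 3·9^2 = $15.
Because $258 ≥ $15, revenue can cover variable cost; the firm operates.
P = MC gives -108Q + 9Q^2 = 0, with roots 0 and 12. Take the larger (rising MC): Q* = 12.
Check: AVC at Q = 12 is $42 ≤ P, so revenue covers variable cost.
Profit = P·Q − TC = 258·12 − 576 = $2520.

Produce at Q = 12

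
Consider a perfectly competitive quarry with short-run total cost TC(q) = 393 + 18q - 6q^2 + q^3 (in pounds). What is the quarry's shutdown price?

The firm shuts down when price falls below the minimum of average variable cost. AVC = VC/q = 18 - 6q + q^2.
dAVC/dq = -6 + 2q = 0 gives q = 3. min AVC = 18 - 6·3 + 3^2 = 9.
The firm shuts down for any P below £9.

£9 per unit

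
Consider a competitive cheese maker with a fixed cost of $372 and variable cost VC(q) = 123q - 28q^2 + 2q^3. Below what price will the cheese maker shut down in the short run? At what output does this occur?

Short-run supply begins at min AVC. From VC = 123q - 28q^2 + 2q^3, AVC = 123 - 28q + 2q^2.
At the minimum of AVC, MC = AVC. MC = 123 - 56q + 6q^2; setting MC = AVC gives 4q^2 - 28q = 0, so q = 7. min AVC = 25.
For P < $25 the firm produces nothing.

$25 per unit, at q = 7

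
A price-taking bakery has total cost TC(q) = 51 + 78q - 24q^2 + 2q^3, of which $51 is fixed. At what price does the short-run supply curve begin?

$6 per unit

The firm shuts down when price falls below the minimum of average variable cost. AVC = VC/q = 78 - 24q + 2q^2.
dAVC/dq = -24 + 4q = 0 gives q = 6. min AVC = 78 - 24·6 + 2·6^2 = 6.
So the shutdown price is $6.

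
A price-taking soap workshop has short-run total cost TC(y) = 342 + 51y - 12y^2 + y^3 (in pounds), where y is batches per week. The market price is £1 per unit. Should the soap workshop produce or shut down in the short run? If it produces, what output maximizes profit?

Shut down

Variable cost is VC = 51y - 12y^2 + y^3, so AVC = VC/y = 51 - 12y + y^2 and MC = dTC/dy = 51 - 24y + 3y^2.
AVC hits its minimum where MC = AVC, at y = 6, giving min AVC = 51 - 12·6 + 6^2 = £15.
P = £1 lies below min AVC = £15; no output level covers variable cost.
Shutting down limits the loss to fixed cost, £342.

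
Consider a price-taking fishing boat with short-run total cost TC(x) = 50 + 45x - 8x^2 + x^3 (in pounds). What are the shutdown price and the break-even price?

AVC = 45 - 8x + x^2; minimized at x = 4, giving min AVC = £29. That is the shutdown price.
ATC = 50/x + 45 - 8x + x^2. Setting dATC/dx = −50/x^2 − 8 + 2x = 0 gives x = 5 (since 2·5^3 − 8·5^2 = 50).
min ATC = 50/5 + 45 − 8·5 + 5^2 = £40. That is the break-even price.
For £29 ≤ P < £40 the firm produces at a loss; below £29 it shuts down.

Shutdown price = £29; break-even price = £40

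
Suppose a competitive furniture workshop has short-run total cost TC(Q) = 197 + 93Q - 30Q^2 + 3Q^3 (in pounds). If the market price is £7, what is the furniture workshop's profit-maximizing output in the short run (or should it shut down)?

Shut down

Strip out fixed cost: VC = 93Q - 30Q^2 + 3Q^3. Then AVC = 93 - 30Q + 3Q^2 and MC = 93 - 60Q + 9Q^2.
The AVC parabola has its vertex at Q = 30/6 = 5, where AVC = 93 - 30·5 + 3·5^2 = £18.
With P < min AVC (£7 < £18), every unit sold adds to the loss.
The firm minimizes its loss by shutting down and losing only its fixed cost of £197.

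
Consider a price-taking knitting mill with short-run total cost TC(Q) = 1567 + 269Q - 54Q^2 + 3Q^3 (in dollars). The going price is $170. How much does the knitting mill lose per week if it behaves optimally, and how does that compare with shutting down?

Profit = -$115 at Q = 11

AVC = 269 - 54Q + 3Q^2; min AVC = $26 at Q = 9. Since P = $170 ≥ min AVC, the firm produces.
With MC = 269 - 108Q + 9Q^2, P = MC on the upward-sloping part at Q* = 11.
TR = 170·11 = 1870. TC = 1567 + 418 = 1985. Profit = 1870 − 1985 = -$115.
That loss of $115 beats the $1567 the firm would lose by shutting down; producing recovers $1452 of fixed cost.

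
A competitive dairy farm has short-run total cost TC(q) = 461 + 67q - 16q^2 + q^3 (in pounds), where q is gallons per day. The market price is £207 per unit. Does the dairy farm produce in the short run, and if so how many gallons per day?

Produce at q = 14

From TC, MC = TC'(q) = 67 - 32q + 3q^2 and AVC = VC/q = 67 - 16q + q^2.
AVC hits its minimum where MC = AVC, at q = 8, giving min AVC = 67 - 16·8 + 8^2 = £3.
Because £207 ≥ £3, revenue can cover variable cost; the firm operates.
P = MC gives -140 - 32q + 3q^2 = 0, with roots -10/3 and 14. Take the larger (rising MC): q* = 14.
Check: AVC at q = 14 is £39 ≤ P, so revenue covers variable cost.
Profit = P·q − TC = 207·14 − 1007 = £1891.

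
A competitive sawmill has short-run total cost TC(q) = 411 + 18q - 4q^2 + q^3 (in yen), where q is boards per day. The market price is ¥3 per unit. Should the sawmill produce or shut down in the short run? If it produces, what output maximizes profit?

Shut down

Strip out fixed cost: VC = 18q - 4q^2 + q^3. Then AVC = 18 - 4q + q^2 and MC = 18 - 8q + 3q^2.
The AVC parabola has its vertex at q = 4/2 = 2, where AVC = 18 - 4·2 + 2^2 = ¥14.
P = ¥3 lies below min AVC = ¥14; no output level covers variable cost.
Shutting down limits the loss to fixed cost, ¥411.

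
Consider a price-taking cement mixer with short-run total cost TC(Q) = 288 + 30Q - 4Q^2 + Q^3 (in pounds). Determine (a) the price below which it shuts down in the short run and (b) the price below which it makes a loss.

AVC = 30 - 4Q + Q^2; minimized at Q = 2, giving min AVC = £26. That is the shutdown price.
ATC = 288/Q + 30 - 4Q + Q^2. Setting dATC/dQ = −288/Q^2 − 4 + 2Q = 0 gives Q = 6 (since 2·6^3 − 4·6^2 = 288).
min ATC = 288/6 + 30 − 4·6 + 6^2 = £90. That is the break-even price.
Between these two prices the firm operates at a loss; above £90 it earns a profit.

Shutdown price = £26; break-even price = £90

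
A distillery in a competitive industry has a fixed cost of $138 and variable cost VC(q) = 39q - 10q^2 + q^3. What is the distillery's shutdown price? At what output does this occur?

$14 per unit, at q = 5

Short-run supply begins at min AVC. From VC = 39q - 10q^2 + q^3, AVC = 39 - 10q + q^2.
dAVC/dq = -10 + 2q = 0 gives q = 5. min AVC = 39 - 10·5 + 5^2 = 14.
For P < $14 the firm produces nothing.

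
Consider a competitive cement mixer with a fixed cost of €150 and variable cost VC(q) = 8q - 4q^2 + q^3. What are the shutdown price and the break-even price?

Shutdown price = min AVC. AVC = 8 - 4q + q^2, with vertex at q = 2 and minimum €4.
ATC = 150/q + 8 - 4q + q^2. Setting dATC/dq = −150/q^2 − 4 + 2q = 0 gives q = 5 (since 2·5^3 − 4·5^2 = 150).
min ATC = 150/5 + 8 − 4·5 + 5^2 = €43. That is the break-even price.
Between these two prices the firm operates at a loss; above €43 it earns a profit.

Shutdown price = €4; break-even price = €43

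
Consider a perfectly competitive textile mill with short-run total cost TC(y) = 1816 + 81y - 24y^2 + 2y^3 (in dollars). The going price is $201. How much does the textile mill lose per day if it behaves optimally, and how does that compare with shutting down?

Profit = -$216 at y = 10

AVC = 81 - 24y + 2y^2 has its minimum $9 at y = 6; price $201 clears that bar, so the firm operates.
With MC = 81 - 48y + 6y^2, P = MC on the upward-sloping part at y* = 10.
TR = 201·10 = 2010. TC = 1816 + 410 = 2226. Profit = 2010 − 2226 = -$216.
By producing, the firm covers all variable cost plus $1600 of fixed cost; shutting down would lose the full $1816.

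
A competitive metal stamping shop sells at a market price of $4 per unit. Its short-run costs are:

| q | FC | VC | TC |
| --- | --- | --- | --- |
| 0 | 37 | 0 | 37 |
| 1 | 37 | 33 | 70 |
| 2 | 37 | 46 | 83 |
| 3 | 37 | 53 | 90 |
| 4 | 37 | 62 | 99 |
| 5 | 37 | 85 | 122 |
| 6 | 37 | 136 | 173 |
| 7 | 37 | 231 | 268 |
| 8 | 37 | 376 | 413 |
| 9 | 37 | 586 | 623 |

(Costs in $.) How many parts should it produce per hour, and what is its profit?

q = 0 (shut down); profit = -$37

Profit at each row (π = 4q − TC): q=0: -37; q=1: -66; q=2: -75; q=3: -78; q=4: -83; q=5: -102; q=6: -149; q=7: -240; q=8: -381; q=9: -587.
Profit is highest at q = 0. Equivalently, the lowest AVC in the table is 62/4 ≈ $15.50 at q = 4, and P = $4 falls below it — price never covers variable cost, so the firm shuts down and loses only its fixed cost.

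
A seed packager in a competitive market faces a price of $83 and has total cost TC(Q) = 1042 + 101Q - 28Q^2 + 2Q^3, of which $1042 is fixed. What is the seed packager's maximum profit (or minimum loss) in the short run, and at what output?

Profit = -$394 at Q = 9

AVC = 101 - 28Q + 2Q^2 has its minimum $3 at Q = 7; price $83 clears that bar, so the firm operates.
MC = 101 - 56Q + 6Q^2. Setting P = MC and taking the root on the rising branch gives Q* = 9.
TR = 83·9 = 747. TC = 1042 + 99 = 1141. Profit = 747 − 1141 = -$394.
That loss of $394 beats the $1042 the firm would lose by shutting down; producing recovers $648 of fixed cost.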